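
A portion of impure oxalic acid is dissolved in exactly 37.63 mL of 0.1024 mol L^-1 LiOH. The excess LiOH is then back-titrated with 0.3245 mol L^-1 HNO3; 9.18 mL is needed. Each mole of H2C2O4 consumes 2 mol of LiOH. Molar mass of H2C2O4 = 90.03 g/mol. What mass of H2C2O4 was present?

Total n(LiOH) added = 0.1024 x 0.03763 = 0.003853 mol.
n(HNO3) used = 0.3245 x 0.009180 = 0.002979 mol, which equals the excess n(LiOH).
So n(LiOH) consumed by the sample = 0.003853 - 0.002979 = 0.0008744 mol.
n(H2C2O4) = 0.0008744 / 2 = 0.0004372 mol.
mass = 0.0004372 mol x 90.03 g/mol = 0.0394 g.

0.0394 g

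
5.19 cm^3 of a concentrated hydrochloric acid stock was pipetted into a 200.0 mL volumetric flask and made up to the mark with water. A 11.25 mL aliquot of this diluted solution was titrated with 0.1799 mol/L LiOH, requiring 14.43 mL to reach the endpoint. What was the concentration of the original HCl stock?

n(LiOH) = 0.1799 x 0.01443 = 0.002596 mol.
n(HCl) in the aliquot = 0.002596 mol.
[diluted HCl] = 0.002596 / 0.01125 = 0.2308 M.
Dilution factor = 200.0/5.190 = 38.54, so [stock] = 0.2308 x 38.54 = 8.89 M.

8.89 M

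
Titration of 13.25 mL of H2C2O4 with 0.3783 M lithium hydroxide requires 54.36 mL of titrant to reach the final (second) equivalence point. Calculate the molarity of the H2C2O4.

n(LiOH) = 0.3783 x 0.05436 = 0.02056 mol.
At the final (second) equivalence point, 2 mol OH^- react per mol H2C2O4, so n(H2C2O4) = 0.02056 / 2 = 0.01028 mol.
[H2C2O4] = 0.01028 / 0.01325 L = 0.776 M.

0.776 M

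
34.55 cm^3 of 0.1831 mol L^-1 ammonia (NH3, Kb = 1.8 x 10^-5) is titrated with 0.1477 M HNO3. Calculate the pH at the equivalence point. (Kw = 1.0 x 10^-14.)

5.17

n(NH3) = 0.1831 x 0.03455 = 0.006326 mol; V(HNO3) at equivalence = 0.006326/0.1477 = 0.04283 L.
At equivalence the base is fully converted to NH4+; total volume = 0.07738 L, so [NH4+] = 0.006326/0.07738 = 0.08175 M.
Ka(NH4+) = Kw/Kb = 1.0e-14 / 1.8 x 10^-5 = 5.56e-10.
[H^+] = sqrt(Ka x [NH4+]) = sqrt(5.56e-10 x 0.08175) = 6.74e-6 M.
pH = -log(6.74e-6) = 5.17.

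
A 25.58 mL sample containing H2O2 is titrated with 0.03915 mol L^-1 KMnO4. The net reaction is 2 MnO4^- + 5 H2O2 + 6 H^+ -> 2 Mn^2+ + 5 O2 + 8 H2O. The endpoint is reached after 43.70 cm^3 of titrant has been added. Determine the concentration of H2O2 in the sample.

n(KMnO4) = 0.03915 x 0.04370 = 0.001711 mol.
From the balanced equation, 2 mol KMnO4 reacts with 5 mol H2O2, so n(H2O2) = 0.001711 x 5/2 = 0.004277 mol.
[H2O2] = 0.004277 / 0.02558 L = 0.167 M.

0.167 M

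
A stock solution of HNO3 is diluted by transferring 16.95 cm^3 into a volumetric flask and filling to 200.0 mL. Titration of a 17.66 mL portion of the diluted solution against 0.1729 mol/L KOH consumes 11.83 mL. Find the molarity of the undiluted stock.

1.37 M

n(KOH) = 0.1729 x 0.01183 = 0.002045 mol.
n(HNO3) in the aliquot = 0.002045 mol.
[diluted HNO3] = 0.002045 / 0.01766 = 0.1158 M.
Dilution factor = 200.0/16.95 = 11.80, so [stock] = 0.1158 x 11.80 = 1.37 M.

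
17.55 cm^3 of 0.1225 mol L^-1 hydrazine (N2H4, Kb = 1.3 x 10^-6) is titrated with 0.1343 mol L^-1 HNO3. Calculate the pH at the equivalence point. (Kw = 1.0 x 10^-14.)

4.65

n(N2H4) = 0.1225 x 0.01755 = 0.002150 mol; V(HNO3) at equivalence = 0.002150/0.1343 = 0.01601 L.
At equivalence the base is fully converted to N2H5+; total volume = 0.03356 L, so [N2H5+] = 0.002150/0.03356 = 0.06406 M.
Ka(N2H5+) = Kw/Kb = 1.0e-14 / 1.3 x 10^-6 = 7.69e-9.
[H^+] = sqrt(Ka x [N2H5+]) = sqrt(7.69e-9 x 0.06406) = 2.22e-5 M.
pH = -log(2.22e-5) = 4.65.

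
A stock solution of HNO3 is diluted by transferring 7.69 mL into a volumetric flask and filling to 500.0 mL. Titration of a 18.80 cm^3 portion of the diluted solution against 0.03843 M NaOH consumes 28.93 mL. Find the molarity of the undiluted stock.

n(NaOH) = 0.03843 x 0.02893 = 0.001112 mol.
n(HNO3) in the aliquot = 0.001112 mol.
[diluted HNO3] = 0.001112 / 0.01880 = 0.05914 M.
Dilution factor = 500.0/7.690 = 65.02, so [stock] = 0.05914 x 65.02 = 3.85 M.

3.85 M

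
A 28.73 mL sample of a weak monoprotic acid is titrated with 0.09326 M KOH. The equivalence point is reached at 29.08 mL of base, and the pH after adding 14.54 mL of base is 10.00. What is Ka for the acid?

14.54 mL is half of the equivalence volume, so this is the half-equivalence point where [HA] = [A^-].
At half-equivalence pH = pKa, so pKa = 10.00.
Ka = 10^(-10.00) = 1.0 x 10^-10.

1.0 x 10^-10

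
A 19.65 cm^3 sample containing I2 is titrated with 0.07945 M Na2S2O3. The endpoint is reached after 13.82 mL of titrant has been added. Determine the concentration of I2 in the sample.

n(Na2S2O3) = 0.07945 x 0.01382 = 0.001098 mol.
From the balanced equation, 2 mol Na2S2O3 reacts with 1 mol I2, so n(I2) = 0.001098 x 1/2 = 0.0005490 mol.
[I2] = 0.0005490 / 0.01965 L = 0.0279 M.

0.0279 M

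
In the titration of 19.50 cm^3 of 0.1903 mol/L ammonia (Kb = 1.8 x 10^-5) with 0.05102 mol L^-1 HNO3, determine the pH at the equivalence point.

5.33

n(NH3) = 0.1903 x 0.01950 = 0.003711 mol; V(HNO3) at equivalence = 0.003711/0.05102 = 0.07273 L.
At equivalence the base is fully converted to NH4+; total volume = 0.09223 L, so [NH4+] = 0.003711/0.09223 = 0.04023 M.
Ka(NH4+) = Kw/Kb = 1.0e-14 / 1.8 x 10^-5 = 5.56e-10.
[H^+] = sqrt(Ka x [NH4+]) = sqrt(5.56e-10 x 0.04023) = 4.73e-6 M.
pH = -log(4.73e-6) = 5.33.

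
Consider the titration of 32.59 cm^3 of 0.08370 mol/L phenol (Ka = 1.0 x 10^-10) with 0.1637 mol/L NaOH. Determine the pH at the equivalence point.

11.37

n(C6H5OH) = 0.08370 x 0.03259 = 0.002728 mol; V(NaOH) at equivalence = 0.002728/0.1637 = 0.01666 L.
At equivalence all the acid is converted to C6H5O-; total volume = 0.03259 + 0.01666 = 0.04925 L, so [C6H5O-] = 0.002728/0.04925 = 0.05538 M.
Kb = Kw/Ka = 1.0e-14 / 1.0 x 10^-10 = 0.000100.
[OH^-] = sqrt(Kb x [C6H5O-]) = sqrt(0.000100 x 0.05538) = 0.00235 M.
pOH = 2.63, so pH = 14.00 - 2.63 = 11.37.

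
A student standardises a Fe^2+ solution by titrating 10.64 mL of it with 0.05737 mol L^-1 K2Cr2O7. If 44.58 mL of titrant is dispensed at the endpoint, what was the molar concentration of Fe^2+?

1.44 M

n(K2Cr2O7) = 0.05737 x 0.04458 = 0.002558 mol.
From the balanced equation, 1 mol K2Cr2O7 reacts with 6 mol Fe^2+, so n(Fe^2+) = 0.002558 x 6/1 = 0.01535 mol.
[Fe^2+] = 0.01535 / 0.01064 L = 1.44 M.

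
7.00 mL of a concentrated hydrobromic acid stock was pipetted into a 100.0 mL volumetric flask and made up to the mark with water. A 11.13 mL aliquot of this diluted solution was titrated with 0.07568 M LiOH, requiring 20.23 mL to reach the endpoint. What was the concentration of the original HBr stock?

1.97 M

n(LiOH) = 0.07568 x 0.02023 = 0.001531 mol.
n(HBr) in the aliquot = 0.001531 mol.
[diluted HBr] = 0.001531 / 0.01113 = 0.1376 M.
Dilution factor = 100.0/7.000 = 14.29, so [stock] = 0.1376 x 14.29 = 1.97 M.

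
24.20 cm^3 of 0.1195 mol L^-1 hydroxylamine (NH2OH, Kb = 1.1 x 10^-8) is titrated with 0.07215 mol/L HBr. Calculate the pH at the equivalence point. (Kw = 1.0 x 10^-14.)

3.69

n(NH2OH) = 0.1195 x 0.02420 = 0.002892 mol; V(HBr) at equivalence = 0.002892/0.07215 = 0.04008 L.
At equivalence the base is fully converted to NH3OH+; total volume = 0.06428 L, so [NH3OH+] = 0.002892/0.06428 = 0.04499 M.
Ka(NH3OH+) = Kw/Kb = 1.0e-14 / 1.1 x 10^-8 = 9.09e-7.
[H^+] = sqrt(Ka x [NH3OH+]) = sqrt(9.09e-7 x 0.04499) = 0.000202 M.
pH = -log(0.000202) = 3.69.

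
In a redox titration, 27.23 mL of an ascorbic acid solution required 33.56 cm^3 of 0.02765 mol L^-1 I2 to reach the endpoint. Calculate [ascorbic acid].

0.0341 M

n(I2) = 0.02765 x 0.03356 = 0.0009279 mol.
From the balanced equation, 1 mol I2 reacts with 1 mol ascorbic acid, so n(ascorbic acid) = 0.0009279 x 1/1 = 0.0009279 mol.
[ascorbic acid] = 0.0009279 / 0.02723 L = 0.0341 M.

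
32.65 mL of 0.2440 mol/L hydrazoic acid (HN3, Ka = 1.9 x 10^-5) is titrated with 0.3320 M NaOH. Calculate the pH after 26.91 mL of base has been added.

n(acid) = 0.2440 x 0.03265 = 0.007967 mol; n(NaOH) added = 0.3320 x 0.02691 = 0.008934 mol.
Base is in excess by 0.008934 - 0.007967 = 0.0009675 mol in a total volume of 0.05956 L.
[OH^-] = 0.0009675/0.05956 = 0.01624 M, so pOH = 1.79 and pH = 14.00 - 1.79 = 12.21.

12.21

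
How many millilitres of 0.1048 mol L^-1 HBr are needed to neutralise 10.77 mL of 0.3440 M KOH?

35.4 mL

n(KOH) = 0.3440 mol/L x 0.01077 L = 0.003705 mol.
At equivalence n(HBr) = n(KOH) = 0.003705 mol.
V(HBr) = 0.003705 / 0.1048 = 0.03535 L = 35.4 mL.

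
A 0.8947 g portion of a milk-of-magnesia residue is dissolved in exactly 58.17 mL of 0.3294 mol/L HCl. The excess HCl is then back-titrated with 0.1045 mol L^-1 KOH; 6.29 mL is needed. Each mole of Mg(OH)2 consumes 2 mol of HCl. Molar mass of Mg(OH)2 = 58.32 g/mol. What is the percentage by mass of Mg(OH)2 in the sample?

Total n(HCl) added = 0.3294 x 0.05817 = 0.01916 mol.
n(KOH) used = 0.1045 x 0.006290 = 0.0006573 mol, which equals the excess n(HCl).
So n(HCl) consumed by the sample = 0.01916 - 0.0006573 = 0.01850 mol.
n(Mg(OH)2) = 0.01850 / 2 = 0.009252 mol.
mass Mg(OH)2 = 0.009252 x 58.32 = 0.5396 g, so %Mg(OH)2 = 0.5396/0.8947 x 100 = 60.3%.

60.3%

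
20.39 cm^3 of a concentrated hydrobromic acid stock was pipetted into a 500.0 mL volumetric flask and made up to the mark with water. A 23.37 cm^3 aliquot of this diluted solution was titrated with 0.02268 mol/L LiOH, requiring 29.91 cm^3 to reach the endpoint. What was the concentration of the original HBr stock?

0.712 M

n(LiOH) = 0.02268 x 0.02991 = 0.0006784 mol.
n(HBr) in the aliquot = 0.0006784 mol.
[diluted HBr] = 0.0006784 / 0.02337 = 0.02903 M.
Dilution factor = 500.0/20.39 = 24.52, so [stock] = 0.02903 x 24.52 = 0.712 M.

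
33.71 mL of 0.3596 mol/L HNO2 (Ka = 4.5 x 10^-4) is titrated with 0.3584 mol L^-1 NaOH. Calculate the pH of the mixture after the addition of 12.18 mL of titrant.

3.10

Initial n(HNO2) = 0.3596 x 0.03371 = 0.01212 mol.
n(NaOH) added = 0.3584 x 0.01218 = 0.004365 mol, converting that many moles of HNO2 to NO2-.
Remaining n(HNO2) = 0.007757 mol; n(NO2-) = 0.004365 mol.
By Henderson-Hasselbalch, pH = pKa + log([A^-]/[HA]) = 3.35 + log(0.004365/0.007757) = 3.35 + (-0.25) = 3.10.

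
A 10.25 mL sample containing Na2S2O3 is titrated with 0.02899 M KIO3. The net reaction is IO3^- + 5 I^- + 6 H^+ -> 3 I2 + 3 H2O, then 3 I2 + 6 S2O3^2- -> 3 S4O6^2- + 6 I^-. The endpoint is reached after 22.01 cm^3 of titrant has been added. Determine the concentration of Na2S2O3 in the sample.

n(KIO3) = 0.02899 x 0.02201 = 0.0006381 mol.
From the balanced equation, 1 mol KIO3 reacts with 6 mol Na2S2O3, so n(Na2S2O3) = 0.0006381 x 6/1 = 0.003828 mol.
[Na2S2O3] = 0.003828 / 0.01025 L = 0.374 M.

0.374 M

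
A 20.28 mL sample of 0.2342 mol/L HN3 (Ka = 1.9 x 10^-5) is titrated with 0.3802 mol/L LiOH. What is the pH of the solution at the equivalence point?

8.94

n(HN3) = 0.2342 x 0.02028 = 0.004750 mol; V(LiOH) at equivalence = 0.004750/0.3802 = 0.01249 L.
At equivalence all the acid is converted to N3-; total volume = 0.02028 + 0.01249 = 0.03277 L, so [N3-] = 0.004750/0.03277 = 0.1449 M.
Kb = Kw/Ka = 1.0e-14 / 1.9 x 10^-5 = 5.26e-10.
[OH^-] = sqrt(Kb x [N3-]) = sqrt(5.26e-10 x 0.1449) = 8.73e-6 M.
pOH = 5.06, so pH = 14.00 - 5.06 = 8.94.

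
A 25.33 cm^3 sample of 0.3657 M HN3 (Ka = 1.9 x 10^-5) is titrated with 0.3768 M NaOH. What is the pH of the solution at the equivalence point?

8.99

n(HN3) = 0.3657 x 0.02533 = 0.009263 mol; V(NaOH) at equivalence = 0.009263/0.3768 = 0.02458 L.
At equivalence all the acid is converted to N3-; total volume = 0.02533 + 0.02458 = 0.04991 L, so [N3-] = 0.009263/0.04991 = 0.1856 M.
Kb = Kw/Ka = 1.0e-14 / 1.9 x 10^-5 = 5.26e-10.
[OH^-] = sqrt(Kb x [N3-]) = sqrt(5.26e-10 x 0.1856) = 9.88e-6 M.
pOH = 5.01, so pH = 14.00 - 5.01 = 8.99.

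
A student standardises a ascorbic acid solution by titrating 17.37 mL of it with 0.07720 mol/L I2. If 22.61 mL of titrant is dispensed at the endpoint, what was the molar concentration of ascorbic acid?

0.100 M

n(I2) = 0.07720 x 0.02261 = 0.001745 mol.
From the balanced equation, 1 mol I2 reacts with 1 mol ascorbic acid, so n(ascorbic acid) = 0.001745 x 1/1 = 0.001745 mol.
[ascorbic acid] = 0.001745 / 0.01737 L = 0.100 M.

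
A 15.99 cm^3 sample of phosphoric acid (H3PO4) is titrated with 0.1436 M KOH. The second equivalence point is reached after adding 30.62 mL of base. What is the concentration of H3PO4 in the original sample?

0.137 M

n(KOH) = 0.1436 x 0.03062 = 0.004397 mol.
At the second equivalence point, 2 mol OH^- react per mol H3PO4, so n(H3PO4) = 0.004397 / 2 = 0.002199 mol.
[H3PO4] = 0.002199 / 0.01599 L = 0.137 M.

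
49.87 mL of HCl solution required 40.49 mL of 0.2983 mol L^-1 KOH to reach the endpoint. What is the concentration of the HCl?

n(KOH) delivered = 0.2983 x 0.04049 = 0.01208 mol.
For a 1:1 reaction, n(HCl) = 0.01208 mol.
[HCl] = 0.01208 mol / 0.04987 L = 0.242 M.

0.242 M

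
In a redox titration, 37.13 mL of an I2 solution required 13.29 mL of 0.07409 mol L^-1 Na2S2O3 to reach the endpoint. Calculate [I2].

n(Na2S2O3) = 0.07409 x 0.01329 = 0.0009847 mol.
From the balanced equation, 2 mol Na2S2O3 reacts with 1 mol I2, so n(I2) = 0.0009847 x 1/2 = 0.0004923 mol.
[I2] = 0.0004923 / 0.03713 L = 0.0133 M.

0.0133 M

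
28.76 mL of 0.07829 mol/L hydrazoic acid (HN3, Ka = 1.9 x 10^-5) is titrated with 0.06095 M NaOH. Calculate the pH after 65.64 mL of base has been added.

12.27

n(acid) = 0.07829 x 0.02876 = 0.002252 mol; n(NaOH) added = 0.06095 x 0.06564 = 0.004001 mol.
Base is in excess by 0.004001 - 0.002252 = 0.001749 mol in a total volume of 0.09440 L.
[OH^-] = 0.001749/0.09440 = 0.01853 M, so pOH = 1.73 and pH = 14.00 - 1.73 = 12.27.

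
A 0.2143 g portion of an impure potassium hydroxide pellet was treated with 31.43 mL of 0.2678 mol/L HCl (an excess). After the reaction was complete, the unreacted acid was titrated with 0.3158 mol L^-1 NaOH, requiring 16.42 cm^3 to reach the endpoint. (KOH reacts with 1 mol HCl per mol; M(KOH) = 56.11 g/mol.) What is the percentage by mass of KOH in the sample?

84.6%

Total n(HCl) added = 0.2678 x 0.03143 = 0.008417 mol.
n(NaOH) used = 0.3158 x 0.01642 = 0.005185 mol, which equals the excess n(HCl).
So n(HCl) consumed by the sample = 0.008417 - 0.005185 = 0.003232 mol.
n(KOH) = 0.003232 / 1 = 0.003232 mol.
mass KOH = 0.003232 x 56.11 = 0.1813 g, so %KOH = 0.1813/0.2143 x 100 = 84.6%.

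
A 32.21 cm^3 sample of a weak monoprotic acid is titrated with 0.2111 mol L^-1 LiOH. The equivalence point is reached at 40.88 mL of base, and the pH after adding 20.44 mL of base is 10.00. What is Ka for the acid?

20.44 mL is half of the equivalence volume, so this is the half-equivalence point where [HA] = [A^-].
At half-equivalence pH = pKa, so pKa = 10.00.
Ka = 10^(-10.00) = 1.0 x 10^-10.

1.0 x 10^-10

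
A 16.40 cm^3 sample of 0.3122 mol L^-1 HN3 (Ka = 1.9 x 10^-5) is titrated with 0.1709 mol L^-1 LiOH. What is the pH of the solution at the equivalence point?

n(HN3) = 0.3122 x 0.01640 = 0.005120 mol; V(LiOH) at equivalence = 0.005120/0.1709 = 0.02996 L.
At equivalence all the acid is converted to N3-; total volume = 0.01640 + 0.02996 = 0.04636 L, so [N3-] = 0.005120/0.04636 = 0.1104 M.
Kb = Kw/Ka = 1.0e-14 / 1.9 x 10^-5 = 5.26e-10.
[OH^-] = sqrt(Kb x [N3-]) = sqrt(5.26e-10 x 0.1104) = 7.62e-6 M.
pOH = 5.12, so pH = 14.00 - 5.12 = 8.88.

8.88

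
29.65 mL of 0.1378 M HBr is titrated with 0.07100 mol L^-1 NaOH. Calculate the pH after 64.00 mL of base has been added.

11.69

n(acid) = 0.1378 x 0.02965 = 0.004086 mol; n(NaOH) added = 0.07100 x 0.06400 = 0.004544 mol.
Base is in excess by 0.004544 - 0.004086 = 0.0004582 mol in a total volume of 0.09365 L.
[OH^-] = 0.0004582/0.09365 = 0.004893 M, so pOH = 2.31 and pH = 14.00 - 2.31 = 11.69.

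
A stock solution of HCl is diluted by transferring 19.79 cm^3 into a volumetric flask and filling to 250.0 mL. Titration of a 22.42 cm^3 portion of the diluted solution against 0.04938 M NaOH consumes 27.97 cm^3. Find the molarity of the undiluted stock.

n(NaOH) = 0.04938 x 0.02797 = 0.001381 mol.
n(HCl) in the aliquot = 0.001381 mol.
[diluted HCl] = 0.001381 / 0.02242 = 0.06160 M.
Dilution factor = 250.0/19.79 = 12.63, so [stock] = 0.06160 x 12.63 = 0.778 M.

0.778 M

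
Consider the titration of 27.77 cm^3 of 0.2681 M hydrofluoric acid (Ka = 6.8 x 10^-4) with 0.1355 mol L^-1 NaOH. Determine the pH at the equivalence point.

n(HF) = 0.2681 x 0.02777 = 0.007445 mol; V(NaOH) at equivalence = 0.007445/0.1355 = 0.05495 L.
At equivalence all the acid is converted to F-; total volume = 0.02777 + 0.05495 = 0.08272 L, so [F-] = 0.007445/0.08272 = 0.09001 M.
Kb = Kw/Ka = 1.0e-14 / 6.8 x 10^-4 = 1.47e-11.
[OH^-] = sqrt(Kb x [F-]) = sqrt(1.47e-11 x 0.09001) = 1.15e-6 M.
pOH = 5.94, so pH = 14.00 - 5.94 = 8.06.

8.06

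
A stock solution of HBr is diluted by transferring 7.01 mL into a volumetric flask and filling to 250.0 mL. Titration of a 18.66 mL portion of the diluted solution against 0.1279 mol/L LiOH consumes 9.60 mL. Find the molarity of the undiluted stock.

2.35 M

n(LiOH) = 0.1279 x 0.009600 = 0.001228 mol.
n(HBr) in the aliquot = 0.001228 mol.
[diluted HBr] = 0.001228 / 0.01866 = 0.06580 M.
Dilution factor = 250.0/7.010 = 35.66, so [stock] = 0.06580 x 35.66 = 2.35 M.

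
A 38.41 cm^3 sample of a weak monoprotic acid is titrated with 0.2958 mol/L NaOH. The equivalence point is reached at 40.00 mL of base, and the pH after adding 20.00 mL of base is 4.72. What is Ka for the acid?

20.00 mL is half of the equivalence volume, so this is the half-equivalence point where [HA] = [A^-].
At half-equivalence pH = pKa, so pKa = 4.72.
Ka = 10^(-4.72) = 1.9 x 10^-5.

1.9 x 10^-5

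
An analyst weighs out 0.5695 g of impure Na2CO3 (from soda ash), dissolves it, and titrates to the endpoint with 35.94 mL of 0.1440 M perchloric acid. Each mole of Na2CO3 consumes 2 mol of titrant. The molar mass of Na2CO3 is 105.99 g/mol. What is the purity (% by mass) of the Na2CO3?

48.2%

n(HClO4) = 0.1440 x 0.03594 = 0.005175 mol.
n(Na2CO3) = 0.005175 / 2 = 0.002588 mol.
mass of Na2CO3 = 0.002588 x 105.99 = 0.2743 g.
% purity = 0.2743 / 0.5695 x 100 = 48.2%.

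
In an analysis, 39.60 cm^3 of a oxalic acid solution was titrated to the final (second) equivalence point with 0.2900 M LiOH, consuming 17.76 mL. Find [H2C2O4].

0.0650 M

n(LiOH) = 0.2900 x 0.01776 = 0.005150 mol.
At the final (second) equivalence point, 2 mol OH^- react per mol H2C2O4, so n(H2C2O4) = 0.005150 / 2 = 0.002575 mol.
[H2C2O4] = 0.002575 / 0.03960 L = 0.0650 M.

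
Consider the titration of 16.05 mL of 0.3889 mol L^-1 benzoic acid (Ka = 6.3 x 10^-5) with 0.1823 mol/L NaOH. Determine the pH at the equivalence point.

n(C6H5COOH) = 0.3889 x 0.01605 = 0.006242 mol; V(NaOH) at equivalence = 0.006242/0.1823 = 0.03424 L.
At equivalence all the acid is converted to C6H5COO-; total volume = 0.01605 + 0.03424 = 0.05029 L, so [C6H5COO-] = 0.006242/0.05029 = 0.1241 M.
Kb = Kw/Ka = 1.0e-14 / 6.3 x 10^-5 = 1.59e-10.
[OH^-] = sqrt(Kb x [C6H5COO-]) = sqrt(1.59e-10 x 0.1241) = 4.44e-6 M.
pOH = 5.35, so pH = 14.00 - 5.35 = 8.65.

8.65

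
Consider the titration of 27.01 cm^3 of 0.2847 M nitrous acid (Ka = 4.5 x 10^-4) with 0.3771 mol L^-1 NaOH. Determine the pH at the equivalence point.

8.28

n(HNO2) = 0.2847 x 0.02701 = 0.007690 mol; V(NaOH) at equivalence = 0.007690/0.3771 = 0.02039 L.
At equivalence all the acid is converted to NO2-; total volume = 0.02701 + 0.02039 = 0.04740 L, so [NO2-] = 0.007690/0.04740 = 0.1622 M.
Kb = Kw/Ka = 1.0e-14 / 4.5 x 10^-4 = 2.22e-11.
[OH^-] = sqrt(Kb x [NO2-]) = sqrt(2.22e-11 x 0.1622) = 1.90e-6 M.
pOH = 5.72, so pH = 14.00 - 5.72 = 8.28.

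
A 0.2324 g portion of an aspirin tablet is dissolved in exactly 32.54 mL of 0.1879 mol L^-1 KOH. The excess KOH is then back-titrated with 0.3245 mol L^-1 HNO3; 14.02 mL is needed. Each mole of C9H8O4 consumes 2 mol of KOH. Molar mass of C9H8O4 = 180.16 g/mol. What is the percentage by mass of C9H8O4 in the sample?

Total n(KOH) added = 0.1879 x 0.03254 = 0.006114 mol.
n(HNO3) used = 0.3245 x 0.01402 = 0.004549 mol, which equals the excess n(KOH).
So n(KOH) consumed by the sample = 0.006114 - 0.004549 = 0.001565 mol.
n(C9H8O4) = 0.001565 / 2 = 0.0007824 mol.
mass C9H8O4 = 0.0007824 x 180.16 = 0.1410 g, so %C9H8O4 = 0.1410/0.2324 x 100 = 60.7%.

60.7%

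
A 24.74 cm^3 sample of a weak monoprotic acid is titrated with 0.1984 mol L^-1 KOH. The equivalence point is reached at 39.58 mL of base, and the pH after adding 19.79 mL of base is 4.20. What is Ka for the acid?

19.79 mL is half of the equivalence volume, so this is the half-equivalence point where [HA] = [A^-].
At half-equivalence pH = pKa, so pKa = 4.20.
Ka = 10^(-4.20) = 6.3 x 10^-5.

6.3 x 10^-5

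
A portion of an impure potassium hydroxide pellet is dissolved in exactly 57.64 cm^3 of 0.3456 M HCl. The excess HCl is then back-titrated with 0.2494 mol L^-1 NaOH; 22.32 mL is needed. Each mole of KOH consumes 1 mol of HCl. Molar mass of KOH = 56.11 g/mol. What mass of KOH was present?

0.805 g

Total n(HCl) added = 0.3456 x 0.05764 = 0.01992 mol.
n(NaOH) used = 0.2494 x 0.02232 = 0.005567 mol, which equals the excess n(HCl).
So n(HCl) consumed by the sample = 0.01992 - 0.005567 = 0.01435 mol.
n(KOH) = 0.01435 / 1 = 0.01435 mol.
mass = 0.01435 mol x 56.11 g/mol = 0.805 g.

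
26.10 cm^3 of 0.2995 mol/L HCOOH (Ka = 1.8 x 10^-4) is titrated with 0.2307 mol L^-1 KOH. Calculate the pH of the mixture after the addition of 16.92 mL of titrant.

3.74

Initial n(HCOOH) = 0.2995 x 0.02610 = 0.007817 mol.
n(KOH) added = 0.2307 x 0.01692 = 0.003903 mol, converting that many moles of HCOOH to HCOO-.
Remaining n(HCOOH) = 0.003914 mol; n(HCOO-) = 0.003903 mol.
By Henderson-Hasselbalch, pH = pKa + log([A^-]/[HA]) = 3.74 + log(0.003903/0.003914) = 3.74 + (-0.00) = 3.74.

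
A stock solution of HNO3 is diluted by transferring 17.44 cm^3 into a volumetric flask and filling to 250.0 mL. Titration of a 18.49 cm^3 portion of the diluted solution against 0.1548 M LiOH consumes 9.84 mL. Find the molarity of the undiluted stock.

n(LiOH) = 0.1548 x 0.009840 = 0.001523 mol.
n(HNO3) in the aliquot = 0.001523 mol.
[diluted HNO3] = 0.001523 / 0.01849 = 0.08238 M.
Dilution factor = 250.0/17.44 = 14.33, so [stock] = 0.08238 x 14.33 = 1.18 M.

1.18 M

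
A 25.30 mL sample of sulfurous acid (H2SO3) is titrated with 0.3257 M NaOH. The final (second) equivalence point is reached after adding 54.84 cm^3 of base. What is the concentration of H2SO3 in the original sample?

n(NaOH) = 0.3257 x 0.05484 = 0.01786 mol.
At the final (second) equivalence point, 2 mol OH^- react per mol H2SO3, so n(H2SO3) = 0.01786 / 2 = 0.008931 mol.
[H2SO3] = 0.008931 / 0.02530 L = 0.353 M.

0.353 M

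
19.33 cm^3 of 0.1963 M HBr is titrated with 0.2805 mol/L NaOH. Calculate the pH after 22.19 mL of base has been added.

12.77

n(acid) = 0.1963 x 0.01933 = 0.003794 mol; n(NaOH) added = 0.2805 x 0.02219 = 0.006224 mol.
Base is in excess by 0.006224 - 0.003794 = 0.002430 mol in a total volume of 0.04152 L.
[OH^-] = 0.002430/0.04152 = 0.05852 M, so pOH = 1.23 and pH = 14.00 - 1.23 = 12.77.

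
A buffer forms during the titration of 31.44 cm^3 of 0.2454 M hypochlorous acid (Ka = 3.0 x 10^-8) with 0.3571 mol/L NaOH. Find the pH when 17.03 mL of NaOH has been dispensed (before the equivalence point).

Initial n(HClO) = 0.2454 x 0.03144 = 0.007715 mol.
n(NaOH) added = 0.3571 x 0.01703 = 0.006081 mol, converting that many moles of HClO to ClO-.
Remaining n(HClO) = 0.001634 mol; n(ClO-) = 0.006081 mol.
By Henderson-Hasselbalch, pH = pKa + log([A^-]/[HA]) = 7.52 + log(0.006081/0.001634) = 7.52 + (+0.57) = 8.09.

8.09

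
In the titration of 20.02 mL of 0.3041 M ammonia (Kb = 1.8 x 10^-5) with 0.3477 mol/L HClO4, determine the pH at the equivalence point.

n(NH3) = 0.3041 x 0.02002 = 0.006088 mol; V(HClO4) at equivalence = 0.006088/0.3477 = 0.01751 L.
At equivalence the base is fully converted to NH4+; total volume = 0.03753 L, so [NH4+] = 0.006088/0.03753 = 0.1622 M.
Ka(NH4+) = Kw/Kb = 1.0e-14 / 1.8 x 10^-5 = 5.56e-10.
[H^+] = sqrt(Ka x [NH4+]) = sqrt(5.56e-10 x 0.1622) = 9.49e-6 M.
pH = -log(9.49e-6) = 5.02.

5.02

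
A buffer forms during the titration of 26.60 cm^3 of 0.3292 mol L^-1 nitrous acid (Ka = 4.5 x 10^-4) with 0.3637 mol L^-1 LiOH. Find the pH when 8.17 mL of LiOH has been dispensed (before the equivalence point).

Initial n(HNO2) = 0.3292 x 0.02660 = 0.008757 mol.
n(LiOH) added = 0.3637 x 0.008170 = 0.002971 mol, converting that many moles of HNO2 to NO2-.
Remaining n(HNO2) = 0.005785 mol; n(NO2-) = 0.002971 mol.
By Henderson-Hasselbalch, pH = pKa + log([A^-]/[HA]) = 3.35 + log(0.002971/0.005785) = 3.35 + (-0.29) = 3.06.

3.06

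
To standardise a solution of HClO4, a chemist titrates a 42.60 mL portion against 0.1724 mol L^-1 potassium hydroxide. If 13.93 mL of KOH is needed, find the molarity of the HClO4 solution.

0.0564 M

n(KOH) delivered = 0.1724 x 0.01393 = 0.002402 mol.
For a 1:1 reaction, n(HClO4) = 0.002402 mol.
[HClO4] = 0.002402 mol / 0.04260 L = 0.0564 M.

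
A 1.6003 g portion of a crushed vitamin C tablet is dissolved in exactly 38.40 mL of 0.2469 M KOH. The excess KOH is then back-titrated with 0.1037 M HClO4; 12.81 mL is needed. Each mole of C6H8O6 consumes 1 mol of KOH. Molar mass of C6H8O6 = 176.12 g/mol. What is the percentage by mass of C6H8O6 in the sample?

89.7%

Total n(KOH) added = 0.2469 x 0.03840 = 0.009481 mol.
n(HClO4) used = 0.1037 x 0.01281 = 0.001328 mol, which equals the excess n(KOH).
So n(KOH) consumed by the sample = 0.009481 - 0.001328 = 0.008153 mol.
n(C6H8O6) = 0.008153 / 1 = 0.008153 mol.
mass C6H8O6 = 0.008153 x 176.12 = 1.436 g, so %C6H8O6 = 1.436/1.6003 x 100 = 89.7%.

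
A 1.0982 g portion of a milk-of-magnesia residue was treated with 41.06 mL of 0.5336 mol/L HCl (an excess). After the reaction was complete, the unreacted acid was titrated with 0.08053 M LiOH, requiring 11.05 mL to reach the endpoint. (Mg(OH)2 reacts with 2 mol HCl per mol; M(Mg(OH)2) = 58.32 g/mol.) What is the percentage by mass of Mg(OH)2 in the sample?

55.8%

Total n(HCl) added = 0.5336 x 0.04106 = 0.02191 mol.
n(LiOH) used = 0.08053 x 0.01105 = 0.0008899 mol, which equals the excess n(HCl).
So n(HCl) consumed by the sample = 0.02191 - 0.0008899 = 0.02102 mol.
n(Mg(OH)2) = 0.02102 / 2 = 0.01051 mol.
mass Mg(OH)2 = 0.01051 x 58.32 = 0.6129 g, so %Mg(OH)2 = 0.6129/1.0982 x 100 = 55.8%.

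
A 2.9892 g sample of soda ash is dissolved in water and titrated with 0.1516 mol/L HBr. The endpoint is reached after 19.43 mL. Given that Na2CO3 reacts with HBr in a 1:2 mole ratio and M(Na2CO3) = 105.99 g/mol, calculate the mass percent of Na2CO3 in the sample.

5.22%

n(HBr) = 0.1516 x 0.01943 = 0.002946 mol.
n(Na2CO3) = 0.002946 / 2 = 0.001473 mol.
mass of Na2CO3 = 0.001473 x 105.99 = 0.1561 g.
% purity = 0.1561 / 2.9892 x 100 = 5.22%.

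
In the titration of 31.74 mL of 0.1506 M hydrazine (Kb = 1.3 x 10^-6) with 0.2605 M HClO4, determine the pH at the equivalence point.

4.57

n(N2H4) = 0.1506 x 0.03174 = 0.004780 mol; V(HClO4) at equivalence = 0.004780/0.2605 = 0.01835 L.
At equivalence the base is fully converted to N2H5+; total volume = 0.05009 L, so [N2H5+] = 0.004780/0.05009 = 0.09543 M.
Ka(N2H5+) = Kw/Kb = 1.0e-14 / 1.3 x 10^-6 = 7.69e-9.
[H^+] = sqrt(Ka x [N2H5+]) = sqrt(7.69e-9 x 0.09543) = 2.71e-5 M.
pH = -log(2.71e-5) = 4.57.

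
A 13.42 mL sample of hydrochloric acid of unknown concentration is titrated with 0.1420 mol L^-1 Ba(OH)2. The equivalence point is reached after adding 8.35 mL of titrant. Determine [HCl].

0.177 M

n(Ba(OH)2) delivered = 0.1420 x 0.008350 = 0.001186 mol.
The reaction is 2 HCl + 1 Ba(OH)2, so n(HCl) = 0.001186 x 2/1 = 0.002371 mol.
[HCl] = 0.002371 mol / 0.01342 L = 0.177 M.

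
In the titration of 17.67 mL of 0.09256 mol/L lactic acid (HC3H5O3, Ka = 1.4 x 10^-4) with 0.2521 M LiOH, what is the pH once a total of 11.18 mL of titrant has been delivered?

12.61

n(acid) = 0.09256 x 0.01767 = 0.001636 mol; n(LiOH) added = 0.2521 x 0.01118 = 0.002818 mol.
Base is in excess by 0.002818 - 0.001636 = 0.001183 mol in a total volume of 0.02885 L.
[OH^-] = 0.001183/0.02885 = 0.04100 M, so pOH = 1.39 and pH = 14.00 - 1.39 = 12.61.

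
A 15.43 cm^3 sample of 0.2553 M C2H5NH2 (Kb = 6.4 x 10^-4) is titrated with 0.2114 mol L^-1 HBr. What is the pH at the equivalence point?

5.87

n(C2H5NH2) = 0.2553 x 0.01543 = 0.003939 mol; V(HBr) at equivalence = 0.003939/0.2114 = 0.01863 L.
At equivalence the base is fully converted to C2H5NH3+; total volume = 0.03406 L, so [C2H5NH3+] = 0.003939/0.03406 = 0.1156 M.
Ka(C2H5NH3+) = Kw/Kb = 1.0e-14 / 6.4 x 10^-4 = 1.56e-11.
[H^+] = sqrt(Ka x [C2H5NH3+]) = sqrt(1.56e-11 x 0.1156) = 1.34e-6 M.
pH = -log(1.34e-6) = 5.87.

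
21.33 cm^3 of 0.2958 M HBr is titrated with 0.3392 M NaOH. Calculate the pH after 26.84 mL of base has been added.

12.76

n(acid) = 0.2958 x 0.02133 = 0.006309 mol; n(NaOH) added = 0.3392 x 0.02684 = 0.009104 mol.
Base is in excess by 0.009104 - 0.006309 = 0.002795 mol in a total volume of 0.04817 L.
[OH^-] = 0.002795/0.04817 = 0.05802 M, so pOH = 1.24 and pH = 14.00 - 1.24 = 12.76.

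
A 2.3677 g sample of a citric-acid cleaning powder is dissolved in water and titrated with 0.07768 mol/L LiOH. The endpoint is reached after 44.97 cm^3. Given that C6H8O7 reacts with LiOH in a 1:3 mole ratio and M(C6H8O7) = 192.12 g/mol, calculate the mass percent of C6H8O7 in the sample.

9.45%

n(LiOH) = 0.07768 x 0.04497 = 0.003493 mol.
n(C6H8O7) = 0.003493 / 3 = 0.001164 mol.
mass of C6H8O7 = 0.001164 x 192.12 = 0.2237 g.
% purity = 0.2237 / 2.3677 x 100 = 9.45%.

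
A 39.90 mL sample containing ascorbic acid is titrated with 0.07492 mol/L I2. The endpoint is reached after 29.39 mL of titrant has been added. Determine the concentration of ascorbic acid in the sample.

0.0552 M

n(I2) = 0.07492 x 0.02939 = 0.002202 mol.
From the balanced equation, 1 mol I2 reacts with 1 mol ascorbic acid, so n(ascorbic acid) = 0.002202 x 1/1 = 0.002202 mol.
[ascorbic acid] = 0.002202 / 0.03990 L = 0.0552 M.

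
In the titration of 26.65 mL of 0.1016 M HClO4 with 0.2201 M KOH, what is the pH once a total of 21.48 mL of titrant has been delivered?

12.62

n(acid) = 0.1016 x 0.02665 = 0.002708 mol; n(KOH) added = 0.2201 x 0.02148 = 0.004728 mol.
Base is in excess by 0.004728 - 0.002708 = 0.002020 mol in a total volume of 0.04813 L.
[OH^-] = 0.002020/0.04813 = 0.04197 M, so pOH = 1.38 and pH = 14.00 - 1.38 = 12.62.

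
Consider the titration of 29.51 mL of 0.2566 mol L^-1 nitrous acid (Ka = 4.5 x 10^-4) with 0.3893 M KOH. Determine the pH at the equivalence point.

n(HNO2) = 0.2566 x 0.02951 = 0.007572 mol; V(KOH) at equivalence = 0.007572/0.3893 = 0.01945 L.
At equivalence all the acid is converted to NO2-; total volume = 0.02951 + 0.01945 = 0.04896 L, so [NO2-] = 0.007572/0.04896 = 0.1547 M.
Kb = Kw/Ka = 1.0e-14 / 4.5 x 10^-4 = 2.22e-11.
[OH^-] = sqrt(Kb x [NO2-]) = sqrt(2.22e-11 x 0.1547) = 1.85e-6 M.
pOH = 5.73, so pH = 14.00 - 5.73 = 8.27.

8.27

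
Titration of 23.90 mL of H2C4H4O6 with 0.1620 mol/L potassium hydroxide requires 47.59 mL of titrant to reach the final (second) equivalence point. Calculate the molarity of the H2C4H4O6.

0.161 M

n(KOH) = 0.1620 x 0.04759 = 0.007710 mol.
At the final (second) equivalence point, 2 mol OH^- react per mol H2C4H4O6, so n(H2C4H4O6) = 0.007710 / 2 = 0.003855 mol.
[H2C4H4O6] = 0.003855 / 0.02390 L = 0.161 M.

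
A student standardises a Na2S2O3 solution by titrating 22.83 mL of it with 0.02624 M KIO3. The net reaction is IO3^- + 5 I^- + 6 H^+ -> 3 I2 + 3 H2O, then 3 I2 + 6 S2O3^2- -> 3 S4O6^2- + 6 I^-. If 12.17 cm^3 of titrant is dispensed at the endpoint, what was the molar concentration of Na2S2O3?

n(KIO3) = 0.02624 x 0.01217 = 0.0003193 mol.
From the balanced equation, 1 mol KIO3 reacts with 6 mol Na2S2O3, so n(Na2S2O3) = 0.0003193 x 6/1 = 0.001916 mol.
[Na2S2O3] = 0.001916 / 0.02283 L = 0.0839 M.

0.0839 M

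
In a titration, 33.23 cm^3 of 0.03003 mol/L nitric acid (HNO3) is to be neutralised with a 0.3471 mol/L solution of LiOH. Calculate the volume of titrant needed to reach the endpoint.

2.87 mL

n(HNO3) = 0.03003 mol/L x 0.03323 L = 0.0009979 mol.
At equivalence n(LiOH) = n(HNO3) = 0.0009979 mol.
V(LiOH) = 0.0009979 / 0.3471 = 0.002875 L = 2.87 mL.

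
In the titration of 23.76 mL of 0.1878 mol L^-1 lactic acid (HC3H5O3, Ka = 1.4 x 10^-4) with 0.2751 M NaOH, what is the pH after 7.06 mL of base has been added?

Initial n(HC3H5O3) = 0.1878 x 0.02376 = 0.004462 mol.
n(NaOH) added = 0.2751 x 0.007060 = 0.001942 mol, converting that many moles of HC3H5O3 to C3H5O3-.
Remaining n(HC3H5O3) = 0.002520 mol; n(C3H5O3-) = 0.001942 mol.
By Henderson-Hasselbalch, pH = pKa + log([A^-]/[HA]) = 3.85 + log(0.001942/0.002520) = 3.85 + (-0.11) = 3.74.

3.74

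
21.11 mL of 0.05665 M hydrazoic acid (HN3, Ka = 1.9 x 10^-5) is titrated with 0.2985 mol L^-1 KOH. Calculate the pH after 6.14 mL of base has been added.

12.37

n(acid) = 0.05665 x 0.02111 = 0.001196 mol; n(KOH) added = 0.2985 x 0.006140 = 0.001833 mol.
Base is in excess by 0.001833 - 0.001196 = 0.0006369 mol in a total volume of 0.02725 L.
[OH^-] = 0.0006369/0.02725 = 0.02337 M, so pOH = 1.63 and pH = 14.00 - 1.63 = 12.37.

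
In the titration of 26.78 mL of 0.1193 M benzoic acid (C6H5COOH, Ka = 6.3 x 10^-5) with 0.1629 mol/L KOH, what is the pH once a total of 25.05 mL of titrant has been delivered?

n(acid) = 0.1193 x 0.02678 = 0.003195 mol; n(KOH) added = 0.1629 x 0.02505 = 0.004081 mol.
Base is in excess by 0.004081 - 0.003195 = 0.0008858 mol in a total volume of 0.05183 L.
[OH^-] = 0.0008858/0.05183 = 0.01709 M, so pOH = 1.77 and pH = 14.00 - 1.77 = 12.23.

12.23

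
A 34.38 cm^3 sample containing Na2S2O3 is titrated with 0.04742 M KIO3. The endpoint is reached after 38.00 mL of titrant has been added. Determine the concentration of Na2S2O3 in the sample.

n(KIO3) = 0.04742 x 0.03800 = 0.001802 mol.
From the balanced equation, 1 mol KIO3 reacts with 6 mol Na2S2O3, so n(Na2S2O3) = 0.001802 x 6/1 = 0.01081 mol.
[Na2S2O3] = 0.01081 / 0.03438 L = 0.314 M.

0.314 M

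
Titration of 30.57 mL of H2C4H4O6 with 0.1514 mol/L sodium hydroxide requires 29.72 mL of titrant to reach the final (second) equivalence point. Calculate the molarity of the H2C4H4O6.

0.0736 M

n(NaOH) = 0.1514 x 0.02972 = 0.004500 mol.
At the final (second) equivalence point, 2 mol OH^- react per mol H2C4H4O6, so n(H2C4H4O6) = 0.004500 / 2 = 0.002250 mol.
[H2C4H4O6] = 0.002250 / 0.03057 L = 0.0736 M.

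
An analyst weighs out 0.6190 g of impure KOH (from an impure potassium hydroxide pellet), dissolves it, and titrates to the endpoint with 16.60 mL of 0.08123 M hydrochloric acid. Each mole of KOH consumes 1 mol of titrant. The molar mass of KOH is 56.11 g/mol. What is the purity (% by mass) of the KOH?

12.2%

n(HCl) = 0.08123 x 0.01660 = 0.001348 mol.
n(KOH) = 0.001348 / 1 = 0.001348 mol.
mass of KOH = 0.001348 x 56.11 = 0.07566 g.
% purity = 0.07566 / 0.6190 x 100 = 12.2%.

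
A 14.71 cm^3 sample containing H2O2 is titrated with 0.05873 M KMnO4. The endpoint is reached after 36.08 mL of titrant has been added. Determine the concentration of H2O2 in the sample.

0.360 M

n(KMnO4) = 0.05873 x 0.03608 = 0.002119 mol.
From the balanced equation, 2 mol KMnO4 reacts with 5 mol H2O2, so n(H2O2) = 0.002119 x 5/2 = 0.005297 mol.
[H2O2] = 0.005297 / 0.01471 L = 0.360 M.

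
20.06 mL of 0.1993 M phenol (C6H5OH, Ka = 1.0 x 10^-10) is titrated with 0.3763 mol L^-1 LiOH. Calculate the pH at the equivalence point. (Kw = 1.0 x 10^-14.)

11.56

n(C6H5OH) = 0.1993 x 0.02006 = 0.003998 mol; V(LiOH) at equivalence = 0.003998/0.3763 = 0.01062 L.
At equivalence all the acid is converted to C6H5O-; total volume = 0.02006 + 0.01062 = 0.03068 L, so [C6H5O-] = 0.003998/0.03068 = 0.1303 M.
Kb = Kw/Ka = 1.0e-14 / 1.0 x 10^-10 = 0.000100.
[OH^-] = sqrt(Kb x [C6H5O-]) = sqrt(0.000100 x 0.1303) = 0.00361 M.
pOH = 2.44, so pH = 14.00 - 2.44 = 11.56.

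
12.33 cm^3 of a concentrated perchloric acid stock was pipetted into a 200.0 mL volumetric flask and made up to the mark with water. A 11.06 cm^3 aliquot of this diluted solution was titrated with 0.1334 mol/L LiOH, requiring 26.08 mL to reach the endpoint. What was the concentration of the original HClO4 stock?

5.10 M

n(LiOH) = 0.1334 x 0.02608 = 0.003479 mol.
n(HClO4) in the aliquot = 0.003479 mol.
[diluted HClO4] = 0.003479 / 0.01106 = 0.3146 M.
Dilution factor = 200.0/12.33 = 16.22, so [stock] = 0.3146 x 16.22 = 5.10 M.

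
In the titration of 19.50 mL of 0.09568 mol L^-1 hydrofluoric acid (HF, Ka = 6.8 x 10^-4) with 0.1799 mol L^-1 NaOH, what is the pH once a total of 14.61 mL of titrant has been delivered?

n(acid) = 0.09568 x 0.01950 = 0.001866 mol; n(NaOH) added = 0.1799 x 0.01461 = 0.002628 mol.
Base is in excess by 0.002628 - 0.001866 = 0.0007626 mol in a total volume of 0.03411 L.
[OH^-] = 0.0007626/0.03411 = 0.02236 M, so pOH = 1.65 and pH = 14.00 - 1.65 = 12.35.

12.35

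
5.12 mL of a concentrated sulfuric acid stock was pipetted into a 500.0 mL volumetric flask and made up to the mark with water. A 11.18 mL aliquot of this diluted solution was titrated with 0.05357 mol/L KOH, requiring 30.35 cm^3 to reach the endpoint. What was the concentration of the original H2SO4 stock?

7.10 M

n(KOH) = 0.05357 x 0.03035 = 0.001626 mol.
n(H2SO4) in the aliquot = 0.001626 x 1/2 = 0.0008129 mol.
[diluted H2SO4] = 0.0008129 / 0.01118 = 0.07271 M.
Dilution factor = 500.0/5.120 = 97.66, so [stock] = 0.07271 x 97.66 = 7.10 M.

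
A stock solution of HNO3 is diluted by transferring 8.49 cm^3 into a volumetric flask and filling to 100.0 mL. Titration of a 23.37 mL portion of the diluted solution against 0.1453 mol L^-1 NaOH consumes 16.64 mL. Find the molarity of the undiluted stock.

1.22 M

n(NaOH) = 0.1453 x 0.01664 = 0.002418 mol.
n(HNO3) in the aliquot = 0.002418 mol.
[diluted HNO3] = 0.002418 / 0.02337 = 0.1035 M.
Dilution factor = 100.0/8.490 = 11.78, so [stock] = 0.1035 x 11.78 = 1.22 M.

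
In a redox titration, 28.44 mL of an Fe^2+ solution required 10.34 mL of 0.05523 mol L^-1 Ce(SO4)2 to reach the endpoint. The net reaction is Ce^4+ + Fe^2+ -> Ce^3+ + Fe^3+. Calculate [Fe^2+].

0.0201 M

n(Ce(SO4)2) = 0.05523 x 0.01034 = 0.0005711 mol.
From the balanced equation, 1 mol Ce(SO4)2 reacts with 1 mol Fe^2+, so n(Fe^2+) = 0.0005711 x 1/1 = 0.0005711 mol.
[Fe^2+] = 0.0005711 / 0.02844 L = 0.0201 M.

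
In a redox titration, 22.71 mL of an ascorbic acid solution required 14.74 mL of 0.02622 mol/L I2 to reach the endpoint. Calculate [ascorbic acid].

0.0170 M

n(I2) = 0.02622 x 0.01474 = 0.0003865 mol.
From the balanced equation, 1 mol I2 reacts with 1 mol ascorbic acid, so n(ascorbic acid) = 0.0003865 x 1/1 = 0.0003865 mol.
[ascorbic acid] = 0.0003865 / 0.02271 L = 0.0170 M.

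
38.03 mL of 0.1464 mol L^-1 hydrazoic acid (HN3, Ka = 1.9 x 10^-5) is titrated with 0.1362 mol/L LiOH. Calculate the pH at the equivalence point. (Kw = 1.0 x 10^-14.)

n(HN3) = 0.1464 x 0.03803 = 0.005568 mol; V(LiOH) at equivalence = 0.005568/0.1362 = 0.04088 L.
At equivalence all the acid is converted to N3-; total volume = 0.03803 + 0.04088 = 0.07891 L, so [N3-] = 0.005568/0.07891 = 0.07056 M.
Kb = Kw/Ka = 1.0e-14 / 1.9 x 10^-5 = 5.26e-10.
[OH^-] = sqrt(Kb x [N3-]) = sqrt(5.26e-10 x 0.07056) = 6.09e-6 M.
pOH = 5.22, so pH = 14.00 - 5.22 = 8.78.

8.78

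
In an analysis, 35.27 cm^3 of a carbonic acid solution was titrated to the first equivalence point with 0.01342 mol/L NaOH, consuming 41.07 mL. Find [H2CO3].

n(NaOH) = 0.01342 x 0.04107 = 0.0005512 mol.
At the first equivalence point, 1 mol OH^- react per mol H2CO3, so n(H2CO3) = 0.0005512 / 1 = 0.0005512 mol.
[H2CO3] = 0.0005512 / 0.03527 L = 0.0156 M.

0.0156 M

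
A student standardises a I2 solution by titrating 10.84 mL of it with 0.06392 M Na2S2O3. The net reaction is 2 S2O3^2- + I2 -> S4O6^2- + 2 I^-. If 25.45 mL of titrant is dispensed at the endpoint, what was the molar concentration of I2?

0.0750 M

n(Na2S2O3) = 0.06392 x 0.02545 = 0.001627 mol.
From the balanced equation, 2 mol Na2S2O3 reacts with 1 mol I2, so n(I2) = 0.001627 x 1/2 = 0.0008134 mol.
[I2] = 0.0008134 / 0.01084 L = 0.0750 M.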